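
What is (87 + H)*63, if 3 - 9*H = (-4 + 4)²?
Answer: 5502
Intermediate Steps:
H = ⅓ (H = ⅓ - (-4 + 4)²/9 = ⅓ - ⅑*0² = ⅓ - ⅑*0 = ⅓ + 0 = ⅓ ≈ 0.33333)
(87 + H)*63 = (87 + ⅓)*63 = (262/3)*63 = 5502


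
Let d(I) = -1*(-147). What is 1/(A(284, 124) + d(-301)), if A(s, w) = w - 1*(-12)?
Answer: 1/283 ≈ 0.0035336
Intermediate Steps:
d(I) = 147
A(s, w) = 12 + w (A(s, w) = w + 12 = 12 + w)
1/(A(284, 124) + d(-301)) = 1/((12 + 124) + 147) = 1/(136 + 147) = 1/283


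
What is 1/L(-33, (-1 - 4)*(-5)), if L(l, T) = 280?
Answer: 1/280 ≈ 0.0035714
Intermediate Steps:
1/L(-33, (-1 - 4)*(-5)) = 1/280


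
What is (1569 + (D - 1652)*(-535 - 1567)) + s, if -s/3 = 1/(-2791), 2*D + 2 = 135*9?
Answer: 6137995113/2791 ≈ 2.1992e+6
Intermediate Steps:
D = 1213/2 (D = -1 + (135*9)/2 = -1 + (½)*1215 = -1 + 1215/2 = 1213/2 ≈ 606.50)
s = 3/2791 (s = -3/(-2791) = -3*(-1/2791) = 3/2791 ≈ 0.0010749)
(1569 + (D - 1652)*(-535 - 1567)) + s = (1569 + (1213/2 - 1652)*(-535 - 1567)) + 3/2791 = (1569 - 2091/2*(-2102)) + 3/2791 = (1569 + 2197641) + 3/2791 = 2199210 + 3/2791 = 6137995113/2791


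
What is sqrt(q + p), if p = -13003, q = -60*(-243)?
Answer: sqrt(1577) ≈ 39.711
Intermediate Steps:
q = 14580
sqrt(q + p) = sqrt(14580 - 13003) = sqrt(1577)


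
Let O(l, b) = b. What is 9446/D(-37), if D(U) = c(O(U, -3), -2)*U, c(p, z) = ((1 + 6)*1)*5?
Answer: -9446/1295 ≈ -7.2942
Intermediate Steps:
c(p, z) = 35 (c(p, z) = (7*1)*5 = 7*5 = 35)
D(U) = 35*U
9446/D(-37) = 9446/((35*(-37))) = 9446/(-1295) = 9446*(-1/1295) = -9446/1295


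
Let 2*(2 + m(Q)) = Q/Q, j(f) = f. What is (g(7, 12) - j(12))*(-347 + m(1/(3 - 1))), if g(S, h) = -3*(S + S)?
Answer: 18819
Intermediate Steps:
g(S, h) = -6*S
m(Q) = -3/2 (m(Q) = -2 + (Q/Q)/2 = -2 + (½)*1 = -2 + ½ = -3/2)
(g(7, 12) - j(12))*(-347 + m(1/(3 - 1))) = (-6*7 - 1*12)*(-347 - 3/2) = (-42 - 12)*(-697/2) = -54*(-697/2) = 18819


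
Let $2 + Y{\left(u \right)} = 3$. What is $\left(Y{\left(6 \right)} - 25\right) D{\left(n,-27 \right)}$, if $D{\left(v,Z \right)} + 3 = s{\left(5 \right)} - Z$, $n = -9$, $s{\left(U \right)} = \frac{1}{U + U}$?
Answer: $- \frac{2892}{5} \approx -578.4$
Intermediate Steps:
$Y{\left(u \right)} = 1$ ($Y{\left(u \right)} = -2 + 3 = 1$)
$s{\left(U \right)} = \frac{1}{2 U}$
$D{\left(v,Z \right)} = - \frac{29}{10} - Z$ ($D{\left(v,Z \right)} = -3 - \left(- \frac{1}{10} + Z\right) = - \frac{29}{10} - Z$)
$\left(Y{\left(6 \right)} - 25\right) D{\left(n,-27 \right)} = \left(1 - 25\right) \left(- \frac{29}{10} - -27\right) = - 24 \left(- \frac{29}{10} + 27\right) = \left(-24\right) \frac{241}{10} = - \frac{2892}{5}$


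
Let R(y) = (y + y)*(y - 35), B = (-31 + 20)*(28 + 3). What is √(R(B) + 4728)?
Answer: 2*√65290 ≈ 511.04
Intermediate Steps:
B = -341 (B = -11*31 = -341)
R(y) = 2*y*(-35 + y) (R(y) = (2*y)*(-35 + y) = 2*y*(-35 + y))
√(R(B) + 4728) = √(2*(-341)*(-35 - 341) + 4728) = √(2*(-341)*(-376) + 4728) = √(256432 + 4728) = √261160 = 2*√65290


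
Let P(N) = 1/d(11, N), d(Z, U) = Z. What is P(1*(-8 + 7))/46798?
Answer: 1/514778 ≈ 1.9426e-6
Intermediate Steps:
P(N) = 1/11
P(1*(-8 + 7))/46798 = (1/11)/46798 = (1/11)*(1/46798) = 1/514778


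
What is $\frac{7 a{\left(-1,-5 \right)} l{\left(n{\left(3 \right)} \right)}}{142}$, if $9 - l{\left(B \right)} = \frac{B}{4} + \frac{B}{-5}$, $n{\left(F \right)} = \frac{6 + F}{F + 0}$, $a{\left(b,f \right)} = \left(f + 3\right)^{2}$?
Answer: $\frac{1239}{710} \approx 1.7451$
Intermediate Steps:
$a{\left(b,f \right)} = \left(3 + f\right)^{2}$
$n{\left(F \right)} = \frac{6 + F}{F}$
$l{\left(B \right)} = 9 - \frac{B}{20}$ ($l{\left(B \right)} = 9 - \left(\frac{B}{4} + \frac{B}{-5}\right) = 9 - \left(B \frac{1}{4} + B \left(- \frac{1}{5}\right)\right) = 9 - \left(\frac{B}{4} - \frac{B}{5}\right) = 9 - \frac{B}{20}$)
$\frac{7 a{\left(-1,-5 \right)} l{\left(n{\left(3 \right)} \right)}}{142} = \frac{7 \left(3 - 5\right)^{2} \left(9 - \frac{\frac{1}{3} \left(6 + 3\right)}{20}\right)}{142} = 7 \left(-2\right)^{2} \left(9 - \frac{\frac{1}{3} \cdot 9}{20}\right) \frac{1}{142} = 7 \cdot 4 \left(9 - \frac{3}{20}\right) \frac{1}{142} = 28 \left(9 - \frac{3}{20}\right) \frac{1}{142} = 28 \cdot \frac{177}{20} \cdot \frac{1}{142} = \frac{1239}{5} \cdot \frac{1}{142} = \frac{1239}{710}$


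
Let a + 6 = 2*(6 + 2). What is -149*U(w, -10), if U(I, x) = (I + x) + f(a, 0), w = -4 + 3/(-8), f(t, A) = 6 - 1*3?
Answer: 13559/8 ≈ 1694.9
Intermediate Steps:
a = 10 (a = -6 + 2*(6 + 2) = -6 + 2*8 = -6 + 16 = 10)
f(t, A) = 3 (f(t, A) = 6 - 3 = 3)
w = -35/8 (w = -4 + 3*(-⅛) = -4 - 3/8 = -35/8 ≈ -4.3750)
U(I, x) = 3 + I + x (U(I, x) = (I + x) + 3 = 3 + I + x)
-149*U(w, -10) = -149*(3 - 35/8 - 10) = -149*(-91/8) = 13559/8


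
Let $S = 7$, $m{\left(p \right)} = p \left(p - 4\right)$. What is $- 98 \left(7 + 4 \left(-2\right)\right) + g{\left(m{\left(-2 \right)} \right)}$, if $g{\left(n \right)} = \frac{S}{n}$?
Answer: $\frac{1183}{12} \approx 98.583$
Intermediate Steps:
$m{\left(p \right)} = p \left(-4 + p\right)$
$g{\left(n \right)} = \frac{7}{n}$
$- 98 \left(7 + 4 \left(-2\right)\right) + g{\left(m{\left(-2 \right)} \right)} = - 98 \left(7 + 4 \left(-2\right)\right) + \frac{7}{\left(-2\right) \left(-4 - 2\right)} = - 98 \left(7 - 8\right) + \frac{7}{\left(-2\right) \left(-6\right)} = \left(-98\right) \left(-1\right) + \frac{7}{12} = 98 + 7 \cdot \frac{1}{12} = 98 + \frac{7}{12} = \frac{1183}{12}$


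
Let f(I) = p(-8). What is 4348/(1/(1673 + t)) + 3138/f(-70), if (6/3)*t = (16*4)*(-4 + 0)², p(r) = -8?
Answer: 37999951/4 ≈ 9.5000e+6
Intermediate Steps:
f(I) = -8
t = 512 (t = ((16*4)*(-4 + 0)²)/2 = (64*(-4)²)/2 = (64*16)/2 = (½)*1024 = 512)
4348/(1/(1673 + t)) + 3138/f(-70) = 4348/(1/(1673 + 512)) + 3138/(-8) = 4348/(1/2185) + 3138*(-⅛) = 4348/(1/2185) - 1569/4 = 4348*2185 - 1569/4 = 9500380 - 1569/4 = 37999951/4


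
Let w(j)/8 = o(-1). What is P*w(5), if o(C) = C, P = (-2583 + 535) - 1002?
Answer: 24400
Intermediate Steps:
P = -3050 (P = -2048 - 1002 = -3050)
w(j) = -8 (w(j) = 8*(-1) = -8)
P*w(5) = -3050*(-8) = 24400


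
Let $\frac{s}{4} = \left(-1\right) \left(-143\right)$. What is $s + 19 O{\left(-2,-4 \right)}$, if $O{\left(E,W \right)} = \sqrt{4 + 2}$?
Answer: $572 + 19 \sqrt{6} \approx 618.54$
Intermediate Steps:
$O{\left(E,W \right)} = \sqrt{6}$
$s = 572$ ($s = 4 \left(\left(-1\right) \left(-143\right)\right) = 4 \cdot 143 = 572$)
$s + 19 O{\left(-2,-4 \right)} = 572 + 19 \sqrt{6}$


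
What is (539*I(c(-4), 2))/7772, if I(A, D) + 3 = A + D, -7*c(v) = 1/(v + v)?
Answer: -4235/62176 ≈ -0.068113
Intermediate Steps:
c(v) = -1/(14*v) (c(v) = -1/(7*(v + v)) = -1/(2*v)/7 = -1/(14*v))
I(A, D) = -3 + A + D (I(A, D) = -3 + (A + D) = -3 + A + D)
(539*I(c(-4), 2))/7772 = (539*(-3 - 1/14/(-4) + 2))/7772 = (539*(-3 - 1/14*(-¼) + 2))*(1/7772) = (539*(-3 + 1/56 + 2))*(1/7772) = (539*(-55/56))*(1/7772) = -4235/8*1/7772 = -4235/62176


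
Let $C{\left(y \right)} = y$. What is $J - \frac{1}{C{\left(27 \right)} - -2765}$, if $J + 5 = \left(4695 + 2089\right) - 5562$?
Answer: $\frac{3397863}{2792} \approx 1217.0$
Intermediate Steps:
$J = 1217$ ($J = -5 + \left(\left(4695 + 2089\right) - 5562\right) = -5 + \left(6784 - 5562\right) = -5 + 1222 = 1217$)
$J - \frac{1}{C{\left(27 \right)} - -2765} = 1217 - \frac{1}{27 - -2765} = 1217 - \frac{1}{27 + \left(-19312 + 22077\right)} = 1217 - \frac{1}{27 + 2765} = 1217 - \frac{1}{2792} = \frac{3397863}{2792}$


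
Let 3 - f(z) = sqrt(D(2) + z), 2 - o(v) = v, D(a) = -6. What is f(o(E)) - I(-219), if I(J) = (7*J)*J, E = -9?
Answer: -335724 - sqrt(5) ≈ -3.3573e+5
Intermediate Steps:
I(J) = 7*J**2
o(v) = 2 - v
f(z) = 3 - sqrt(-6 + z)
f(o(E)) - I(-219) = (3 - sqrt(-6 + (2 - 1*(-9)))) - 7*(-219)**2 = (3 - sqrt(-6 + (2 + 9))) - 7*47961 = (3 - sqrt(-6 + 11)) - 1*335727 = (3 - sqrt(5)) - 335727 = -335724 - sqrt(5)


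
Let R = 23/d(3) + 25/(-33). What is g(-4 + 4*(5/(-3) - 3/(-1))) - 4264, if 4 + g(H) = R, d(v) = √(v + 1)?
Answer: -280979/66 ≈ -4257.3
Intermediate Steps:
d(v) = √(1 + v)
R = 709/66 (R = 23/(√(1 + 3)) + 25/(-33) = 23/(√4) + 25*(-1/33) = 23/2 - 25/33 = 709/66 ≈ 10.742)
g(H) = 445/66 (g(H) = -4 + 709/66 = 445/66)
g(-4 + 4*(5/(-3) - 3/(-1))) - 4264 = 445/66 - 4264 = -280979/66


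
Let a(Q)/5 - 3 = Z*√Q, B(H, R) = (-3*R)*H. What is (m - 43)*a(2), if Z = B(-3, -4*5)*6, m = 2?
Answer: -615 + 221400*√2 ≈ 3.1249e+5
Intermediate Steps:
B(H, R) = -3*H*R
Z = -1080 (Z = -3*(-3)*(-4*5)*6 = -3*(-3)*(-20)*6 = -180*6 = -1080)
a(Q) = 15 - 5400*√Q (a(Q) = 15 + 5*(-1080*√Q) = 15 - 5400*√Q)
(m - 43)*a(2) = (2 - 43)*(15 - 5400*√2) = -41*(15 - 5400*√2) = -615 + 221400*√2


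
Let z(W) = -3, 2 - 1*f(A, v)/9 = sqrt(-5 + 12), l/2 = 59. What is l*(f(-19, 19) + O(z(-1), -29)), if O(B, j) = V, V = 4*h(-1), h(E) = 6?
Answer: 4956 - 1062*sqrt(7) ≈ 2146.2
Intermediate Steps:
l = 118 (l = 2*59 = 118)
f(A, v) = 18 - 9*sqrt(7) (f(A, v) = 18 - 9*sqrt(-5 + 12) = 18 - 9*sqrt(7))
V = 24 (V = 4*6 = 24)
O(B, j) = 24
l*(f(-19, 19) + O(z(-1), -29)) = 118*((18 - 9*sqrt(7)) + 24) = 118*(42 - 9*sqrt(7)) = 4956 - 1062*sqrt(7)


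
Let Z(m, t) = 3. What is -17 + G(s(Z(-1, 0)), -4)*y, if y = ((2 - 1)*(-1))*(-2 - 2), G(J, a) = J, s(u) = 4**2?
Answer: 47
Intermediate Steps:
s(u) = 16
y = 4 (y = (1*(-1))*(-4) = -1*(-4) = 4)
-17 + G(s(Z(-1, 0)), -4)*y = -17 + 16*4 = -17 + 64 = 47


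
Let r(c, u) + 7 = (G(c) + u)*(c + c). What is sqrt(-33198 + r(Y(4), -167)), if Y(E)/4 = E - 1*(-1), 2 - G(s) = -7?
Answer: 5*I*sqrt(1581) ≈ 198.81*I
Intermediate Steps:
G(s) = 9 (G(s) = 2 - 1*(-7) = 2 + 7 = 9)
Y(E) = 4 + 4*E (Y(E) = 4*(E - 1*(-1)) = 4*(E + 1) = 4*(1 + E) = 4 + 4*E)
r(c, u) = -7 + 2*c*(9 + u) (r(c, u) = -7 + (9 + u)*(c + c) = -7 + (9 + u)*(2*c) = -7 + 2*c*(9 + u))
sqrt(-33198 + r(Y(4), -167)) = sqrt(-33198 + (-7 + 18*(4 + 4*4) + 2*(4 + 4*4)*(-167))) = sqrt(-33198 + (-7 + 18*(4 + 16) + 2*(4 + 16)*(-167))) = sqrt(-33198 + (-7 + 18*20 + 2*20*(-167))) = sqrt(-33198 + (-7 + 360 - 6680)) = sqrt(-33198 - 6327) = sqrt(-39525) = 5*I*sqrt(1581)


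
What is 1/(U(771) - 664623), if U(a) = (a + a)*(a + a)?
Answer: 1/1713141 ≈ 5.8372e-7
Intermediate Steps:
U(a) = 4*a² (U(a) = (2*a)*(2*a) = 4*a²)
1/(U(771) - 664623) = 1/(4*771² - 664623) = 1/(4*594441 - 664623) = 1/(2377764 - 664623) = 1/1713141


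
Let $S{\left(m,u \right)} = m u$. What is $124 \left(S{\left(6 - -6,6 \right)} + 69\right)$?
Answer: $17484$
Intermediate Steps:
$124 \left(S{\left(6 - -6,6 \right)} + 69\right) = 124 \left(\left(6 - -6\right) 6 + 69\right) = 124 \left(\left(6 + 6\right) 6 + 69\right) = 124 \left(12 \cdot 6 + 69\right) = 124 \left(72 + 69\right) = 124 \cdot 141 = 17484$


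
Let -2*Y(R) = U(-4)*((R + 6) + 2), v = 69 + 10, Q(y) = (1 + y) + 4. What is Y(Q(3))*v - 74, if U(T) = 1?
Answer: -706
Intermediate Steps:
Q(y) = 5 + y
v = 79
Y(R) = -4 - R/2 (Y(R) = -((R + 6) + 2)/2 = -((6 + R) + 2)/2 = -(8 + R)/2 = -4 - R/2)
Y(Q(3))*v - 74 = (-4 - (5 + 3)/2)*79 - 74 = (-4 - ½*8)*79 - 74 = (-4 - 4)*79 - 74 = -8*79 - 74 = -632 - 74 = -706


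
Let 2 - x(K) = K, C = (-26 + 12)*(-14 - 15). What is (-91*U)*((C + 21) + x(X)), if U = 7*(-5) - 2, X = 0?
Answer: 1444443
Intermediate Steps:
C = 406 (C = -14*(-29) = 406)
U = -37 (U = -35 - 2 = -37)
x(K) = 2 - K
(-91*U)*((C + 21) + x(X)) = (-91*(-37))*((406 + 21) + (2 - 1*0)) = 3367*(427 + (2 + 0)) = 3367*(427 + 2) = 3367*429 = 1444443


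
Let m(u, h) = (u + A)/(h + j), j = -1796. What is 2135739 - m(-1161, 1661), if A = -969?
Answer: 19221509/9 ≈ 2.1357e+6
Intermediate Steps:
m(u, h) = (-969 + u)/(-1796 + h) (m(u, h) = (u - 969)/(h - 1796) = (-969 + u)/(-1796 + h))
2135739 - m(-1161, 1661) = 2135739 - (-969 - 1161)/(-1796 + 1661) = 2135739 - (-2130)/(-135) = 2135739 - (-1)*(-2130)/135 = 2135739 - 1*142/9 = 2135739 - 142/9 = 19221509/9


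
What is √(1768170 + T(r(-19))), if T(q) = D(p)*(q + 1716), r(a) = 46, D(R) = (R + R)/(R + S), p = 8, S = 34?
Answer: √780058986/21 ≈ 1330.0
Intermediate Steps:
D(R) = 2*R/(34 + R) (D(R) = (R + R)/(R + 34) = (2*R)/(34 + R) = 2*R/(34 + R))
T(q) = 4576/7 + 8*q/21 (T(q) = (2*8/(34 + 8))*(q + 1716) = (2*8/42)*(1716 + q) = (2*8*(1/42))*(1716 + q) = 8*(1716 + q)/21 = 4576/7 + 8*q/21)
√(1768170 + T(r(-19))) = √(1768170 + (4576/7 + (8/21)*46)) = √(1768170 + (4576/7 + 368/21)) = √(1768170 + 14096/21) = √(37145666/21) = √780058986/21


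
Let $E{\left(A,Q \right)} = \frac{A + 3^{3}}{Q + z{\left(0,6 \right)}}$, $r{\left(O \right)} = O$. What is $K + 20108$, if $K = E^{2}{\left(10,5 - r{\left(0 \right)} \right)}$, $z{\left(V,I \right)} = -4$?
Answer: $21477$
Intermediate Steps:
$E{\left(A,Q \right)} = \frac{27 + A}{-4 + Q}$ ($E{\left(A,Q \right)} = \frac{A + 3^{3}}{Q - 4} = \frac{A + 27}{-4 + Q} = \frac{27 + A}{-4 + Q}$)
$K = 1369$ ($K = \left(\frac{27 + 10}{-4 + \left(5 - 0\right)}\right)^{2} = \left(\frac{1}{-4 + \left(5 + 0\right)} 37\right)^{2} = \left(\frac{1}{-4 + 5} \cdot 37\right)^{2} = \left(1^{-1} \cdot 37\right)^{2} = \left(1 \cdot 37\right)^{2} = 37^{2} = 1369$)
$K + 20108 = 1369 + 20108 = 21477$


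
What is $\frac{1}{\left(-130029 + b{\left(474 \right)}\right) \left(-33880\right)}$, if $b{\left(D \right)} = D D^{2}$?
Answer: $- \frac{1}{3603693462600} \approx -2.7749 \cdot 10^{-13}$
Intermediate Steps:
$b{\left(D \right)} = D^{3}$
$\frac{1}{\left(-130029 + b{\left(474 \right)}\right) \left(-33880\right)} = \frac{1}{\left(-130029 + 474^{3}\right) \left(-33880\right)} = \frac{1}{-130029 + 106496424} \left(- \frac{1}{33880}\right) = \frac{1}{106366395} \left(- \frac{1}{33880}\right) = - \frac{1}{3603693462600}$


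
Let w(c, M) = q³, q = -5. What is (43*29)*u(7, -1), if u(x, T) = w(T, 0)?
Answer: -155875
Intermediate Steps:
w(c, M) = -125 (w(c, M) = (-5)³ = -125)
u(x, T) = -125
(43*29)*u(7, -1) = (43*29)*(-125) = 1247*(-125) = -155875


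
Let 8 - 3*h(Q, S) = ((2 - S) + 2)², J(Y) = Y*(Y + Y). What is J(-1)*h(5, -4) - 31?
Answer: -205/3 ≈ -68.333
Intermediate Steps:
J(Y) = 2*Y² (J(Y) = Y*(2*Y) = 2*Y²)
h(Q, S) = 8/3 - (4 - S)²/3 (h(Q, S) = 8/3 - ((2 - S) + 2)²/3 = 8/3 - (4 - S)²/3)
J(-1)*h(5, -4) - 31 = (2*(-1)²)*(8/3 - (-4 - 4)²/3) - 31 = (2*1)*(8/3 - ⅓*(-8)²) - 31 = 2*(8/3 - ⅓*64) - 31 = 2*(8/3 - 64/3) - 31 = 2*(-56/3) - 31 = -112/3 - 31 = -205/3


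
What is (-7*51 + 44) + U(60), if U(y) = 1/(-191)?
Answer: -59784/191 ≈ -313.01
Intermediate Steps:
U(y) = -1/191
(-7*51 + 44) + U(60) = (-7*51 + 44) - 1/191 = (-357 + 44) - 1/191 = -313 - 1/191 = -59784/191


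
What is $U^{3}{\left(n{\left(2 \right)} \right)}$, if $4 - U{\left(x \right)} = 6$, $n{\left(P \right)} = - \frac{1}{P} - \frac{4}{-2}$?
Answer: $-8$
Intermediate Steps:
$n{\left(P \right)} = 2 - \frac{1}{P}$ ($n{\left(P \right)} = - \frac{1}{P} - -2 = - \frac{1}{P} + 2 = 2 - \frac{1}{P}$)
$U{\left(x \right)} = -2$ ($U{\left(x \right)} = 4 - 6 = -2$)
$U^{3}{\left(n{\left(2 \right)} \right)} = \left(-2\right)^{3} = -8$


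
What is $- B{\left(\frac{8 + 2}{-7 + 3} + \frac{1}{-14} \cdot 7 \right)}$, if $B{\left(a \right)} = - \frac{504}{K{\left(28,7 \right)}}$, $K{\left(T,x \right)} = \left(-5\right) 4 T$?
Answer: $- \frac{9}{10} \approx -0.9$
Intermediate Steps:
$K{\left(T,x \right)} = - 20 T$
$B{\left(a \right)} = \frac{9}{10}$ ($B{\left(a \right)} = - \frac{504}{\left(-20\right) 28} = - \frac{504}{-560} = \left(-504\right) \left(- \frac{1}{560}\right) = \frac{9}{10}$)
$- B{\left(\frac{8 + 2}{-7 + 3} + \frac{1}{-14} \cdot 7 \right)} = \left(-1\right) \frac{9}{10} = - \frac{9}{10}$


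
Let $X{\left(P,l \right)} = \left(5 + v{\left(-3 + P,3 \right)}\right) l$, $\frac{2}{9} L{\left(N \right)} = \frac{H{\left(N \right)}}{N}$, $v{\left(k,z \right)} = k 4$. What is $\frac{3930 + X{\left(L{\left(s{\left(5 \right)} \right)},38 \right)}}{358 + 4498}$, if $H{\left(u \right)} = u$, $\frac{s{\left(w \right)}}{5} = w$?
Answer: $\frac{1087}{1214} \approx 0.89539$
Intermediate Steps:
$v{\left(k,z \right)} = 4 k$
$s{\left(w \right)} = 5 w$
$L{\left(N \right)} = \frac{9}{2}$ ($L{\left(N \right)} = \frac{9 \frac{N}{N}}{2} = \frac{9}{2} \cdot 1 = \frac{9}{2}$)
$X{\left(P,l \right)} = l \left(-7 + 4 P\right)$ ($X{\left(P,l \right)} = \left(5 + 4 \left(-3 + P\right)\right) l = \left(5 + \left(-12 + 4 P\right)\right) l = \left(-7 + 4 P\right) l = l \left(-7 + 4 P\right)$)
$\frac{3930 + X{\left(L{\left(s{\left(5 \right)} \right)},38 \right)}}{358 + 4498} = \frac{3930 + 38 \left(-7 + 4 \cdot \frac{9}{2}\right)}{358 + 4498} = \frac{3930 + 38 \left(-7 + 18\right)}{4856} = \left(3930 + 38 \cdot 11\right) \frac{1}{4856} = \left(3930 + 418\right) \frac{1}{4856} = 4348 \cdot \frac{1}{4856} = \frac{1087}{1214}$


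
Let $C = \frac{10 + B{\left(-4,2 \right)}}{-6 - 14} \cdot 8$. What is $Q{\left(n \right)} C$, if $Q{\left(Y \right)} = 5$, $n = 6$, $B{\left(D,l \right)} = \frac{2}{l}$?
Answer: $-22$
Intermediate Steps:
$C = - \frac{22}{5}$ ($C = \frac{10 + \frac{2}{2}}{-6 - 14} \cdot 8 = \frac{10 + 2 \cdot \frac{1}{2}}{-20} \cdot 8 = \left(10 + 1\right) \left(- \frac{1}{20}\right) 8 = 11 \left(- \frac{1}{20}\right) 8 = \left(- \frac{11}{20}\right) 8 = - \frac{22}{5} \approx -4.4$)
$Q{\left(n \right)} C = 5 \left(- \frac{22}{5}\right) = -22$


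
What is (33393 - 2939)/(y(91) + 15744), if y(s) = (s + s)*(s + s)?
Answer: 15227/24434 ≈ 0.62319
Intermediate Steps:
y(s) = 4*s² (y(s) = (2*s)*(2*s) = 4*s²)
(33393 - 2939)/(y(91) + 15744) = (33393 - 2939)/(4*91² + 15744) = 30454/(4*8281 + 15744) = 30454/(33124 + 15744) = 30454/48868 = 30454*(1/48868) = 15227/24434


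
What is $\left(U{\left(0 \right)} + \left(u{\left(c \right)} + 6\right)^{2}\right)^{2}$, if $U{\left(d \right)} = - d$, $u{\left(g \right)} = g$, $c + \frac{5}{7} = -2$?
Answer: $\frac{279841}{2401} \approx 116.55$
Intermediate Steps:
$c = - \frac{19}{7}$ ($c = - \frac{5}{7} - 2 = - \frac{19}{7} \approx -2.7143$)
$\left(U{\left(0 \right)} + \left(u{\left(c \right)} + 6\right)^{2}\right)^{2} = \left(\left(-1\right) 0 + \left(- \frac{19}{7} + 6\right)^{2}\right)^{2} = \left(0 + \left(\frac{23}{7}\right)^{2}\right)^{2} = \left(0 + \frac{529}{49}\right)^{2} = \left(\frac{529}{49}\right)^{2} = \frac{279841}{2401}$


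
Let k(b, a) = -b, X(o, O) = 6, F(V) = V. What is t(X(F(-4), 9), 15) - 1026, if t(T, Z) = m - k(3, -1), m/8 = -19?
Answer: -1175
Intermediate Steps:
m = -152 (m = 8*(-19) = -152)
t(T, Z) = -149 (t(T, Z) = -152 - (-1)*3 = -152 - 1*(-3) = -152 + 3 = -149)
t(X(F(-4), 9), 15) - 1026 = -149 - 1026 = -1175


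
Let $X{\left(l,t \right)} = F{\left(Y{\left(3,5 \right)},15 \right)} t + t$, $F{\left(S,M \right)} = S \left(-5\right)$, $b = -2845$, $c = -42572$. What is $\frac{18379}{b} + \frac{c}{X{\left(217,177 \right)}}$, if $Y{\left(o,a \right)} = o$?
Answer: $\frac{37787089}{3524955} \approx 10.72$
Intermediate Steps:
$F{\left(S,M \right)} = - 5 S$
$X{\left(l,t \right)} = - 14 t$ ($X{\left(l,t \right)} = \left(-5\right) 3 t + t = - 15 t + t = - 14 t$)
$\frac{18379}{b} + \frac{c}{X{\left(217,177 \right)}} = \frac{18379}{-2845} - \frac{42572}{\left(-14\right) 177} = 18379 \left(- \frac{1}{2845}\right) - \frac{42572}{-2478} = - \frac{18379}{2845} - - \frac{21286}{1239} = - \frac{18379}{2845} + \frac{21286}{1239} = \frac{37787089}{3524955}$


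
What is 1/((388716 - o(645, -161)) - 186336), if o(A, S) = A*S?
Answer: 1/306225 ≈ 3.2656e-6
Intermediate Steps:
1/((388716 - o(645, -161)) - 186336) = 1/((388716 - 645*(-161)) - 186336) = 1/((388716 - 1*(-103845)) - 186336) = 1/((388716 + 103845) - 186336) = 1/(492561 - 186336) = 1/306225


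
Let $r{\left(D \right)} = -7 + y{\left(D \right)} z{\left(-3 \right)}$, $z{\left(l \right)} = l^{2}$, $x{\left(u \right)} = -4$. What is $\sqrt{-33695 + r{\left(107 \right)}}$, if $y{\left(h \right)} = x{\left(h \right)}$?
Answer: $i \sqrt{33738} \approx 183.68 i$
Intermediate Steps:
$y{\left(h \right)} = -4$
$r{\left(D \right)} = -43$ ($r{\left(D \right)} = -7 - 4 \left(-3\right)^{2} = -7 - 36 = -43$)
$\sqrt{-33695 + r{\left(107 \right)}} = \sqrt{-33695 - 43} = \sqrt{-33738} = i \sqrt{33738}$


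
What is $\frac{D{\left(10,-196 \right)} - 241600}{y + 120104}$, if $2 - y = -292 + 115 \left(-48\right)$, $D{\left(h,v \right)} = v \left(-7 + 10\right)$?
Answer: $- \frac{121094}{62959} \approx -1.9234$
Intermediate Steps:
$D{\left(h,v \right)} = 3 v$ ($D{\left(h,v \right)} = v 3 = 3 v$)
$y = 5814$ ($y = 2 - \left(-292 + 115 \left(-48\right)\right) = 2 - \left(-292 - 5520\right) = 2 - -5812 = 2 + 5812 = 5814$)
$\frac{D{\left(10,-196 \right)} - 241600}{y + 120104} = \frac{3 \left(-196\right) - 241600}{5814 + 120104} = \frac{-588 - 241600}{125918} = \left(-242188\right) \frac{1}{125918} = - \frac{121094}{62959}$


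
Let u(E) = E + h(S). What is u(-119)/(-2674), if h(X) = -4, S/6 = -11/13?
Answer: 123/2674 ≈ 0.045999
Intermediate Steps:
S = -66/13 (S = 6*(-11/13) = -66/13 ≈ -5.0769)
u(E) = -4 + E (u(E) = E - 4 = -4 + E)
u(-119)/(-2674) = (-4 - 119)/(-2674) = -123*(-1/2674) = 123/2674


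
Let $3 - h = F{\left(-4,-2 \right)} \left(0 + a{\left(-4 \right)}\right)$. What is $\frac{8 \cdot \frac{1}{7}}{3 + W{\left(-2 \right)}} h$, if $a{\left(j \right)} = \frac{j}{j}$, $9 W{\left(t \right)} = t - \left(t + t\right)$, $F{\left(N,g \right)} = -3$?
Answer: $\frac{432}{203} \approx 2.1281$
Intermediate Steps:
$W{\left(t \right)} = - \frac{t}{9}$ ($W{\left(t \right)} = \frac{t - \left(t + t\right)}{9} = \frac{t - 2 t}{9} = \frac{\left(-1\right) t}{9} = - \frac{t}{9}$)
$a{\left(j \right)} = 1$
$h = 6$ ($h = 3 - - 3 \left(0 + 1\right) = 3 - \left(-3\right) 1 = 3 - -3 = 3 + 3 = 6$)
$\frac{8 \cdot \frac{1}{7}}{3 + W{\left(-2 \right)}} h = \frac{8 \cdot \frac{1}{7}}{3 - - \frac{2}{9}} \cdot 6 = \frac{8 \cdot \frac{1}{7}}{3 + \frac{2}{9}} \cdot 6 = \frac{8}{7 \cdot \frac{29}{9}} \cdot 6 = \frac{8}{7} \cdot \frac{9}{29} \cdot 6 = \frac{72}{203} \cdot 6 = \frac{432}{203}$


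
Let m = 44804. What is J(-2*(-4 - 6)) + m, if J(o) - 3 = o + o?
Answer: 44847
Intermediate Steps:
J(o) = 3 + 2*o (J(o) = 3 + (o + o) = 3 + 2*o)
J(-2*(-4 - 6)) + m = (3 + 2*(-2*(-4 - 6))) + 44804 = (3 + 2*(-2*(-10))) + 44804 = (3 + 2*20) + 44804 = (3 + 40) + 44804 = 43 + 44804 = 44847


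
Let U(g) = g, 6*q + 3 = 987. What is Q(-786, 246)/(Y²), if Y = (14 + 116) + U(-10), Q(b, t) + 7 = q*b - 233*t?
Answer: -186229/14400 ≈ -12.933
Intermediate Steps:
q = 164 (q = -½ + (⅙)*987 = -½ + 329/2 = 164)
Q(b, t) = -7 - 233*t + 164*b (Q(b, t) = -7 + (164*b - 233*t) = -7 + (-233*t + 164*b) = -7 - 233*t + 164*b)
Y = 120 (Y = (14 + 116) - 10 = 130 - 10 = 120)
Q(-786, 246)/(Y²) = (-7 - 233*246 + 164*(-786))/(120²) = (-7 - 57318 - 128904)/14400 = -186229*1/14400 = -186229/14400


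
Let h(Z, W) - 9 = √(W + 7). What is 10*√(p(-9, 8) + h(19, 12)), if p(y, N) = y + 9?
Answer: 10*√(9 + √19) ≈ 36.550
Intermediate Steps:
p(y, N) = 9 + y
h(Z, W) = 9 + √(7 + W) (h(Z, W) = 9 + √(W + 7) = 9 + √(7 + W))
10*√(p(-9, 8) + h(19, 12)) = 10*√((9 - 9) + (9 + √(7 + 12))) = 10*√(0 + (9 + √19)) = 10*√(9 + √19)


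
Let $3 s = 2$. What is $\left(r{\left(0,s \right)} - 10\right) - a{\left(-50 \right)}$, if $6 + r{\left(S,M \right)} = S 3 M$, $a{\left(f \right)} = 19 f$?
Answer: $934$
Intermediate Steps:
$s = \frac{2}{3}$ ($s = \frac{1}{3} \cdot 2 = \frac{2}{3} \approx 0.66667$)
$r{\left(S,M \right)} = -6 + 3 M S$ ($r{\left(S,M \right)} = -6 + S 3 M = -6 + 3 M S$)
$\left(r{\left(0,s \right)} - 10\right) - a{\left(-50 \right)} = \left(\left(-6 + 3 \cdot \frac{2}{3} \cdot 0\right) - 10\right) - 19 \left(-50\right) = \left(\left(-6 + 0\right) - 10\right) - -950 = \left(-6 - 10\right) + 950 = -16 + 950 = 934$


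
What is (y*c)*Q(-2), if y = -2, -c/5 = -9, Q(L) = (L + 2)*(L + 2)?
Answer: 0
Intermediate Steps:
Q(L) = (2 + L)**2 (Q(L) = (2 + L)*(2 + L) = (2 + L)**2)
c = 45 (c = -5*(-9) = 45)
(y*c)*Q(-2) = (-2*45)*(2 - 2)**2 = -90*0**2 = -90*0 = 0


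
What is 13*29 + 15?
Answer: 392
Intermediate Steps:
13*29 + 15 = 377 + 15 = 392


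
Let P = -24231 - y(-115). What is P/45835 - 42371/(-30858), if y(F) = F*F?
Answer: 786257537/1414376430 ≈ 0.55590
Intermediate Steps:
y(F) = F²
P = -37456 (P = -24231 - 1*(-115)² = -24231 - 1*13225 = -24231 - 13225 = -37456)
P/45835 - 42371/(-30858) = -37456/45835 - 42371/(-30858) = -37456*1/45835 - 42371*(-1/30858) = -37456/45835 + 42371/30858 = 786257537/1414376430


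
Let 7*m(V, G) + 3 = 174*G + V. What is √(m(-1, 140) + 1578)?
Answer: √247814/7 ≈ 71.116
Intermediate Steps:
m(V, G) = -3/7 + V/7 + 174*G/7 (m(V, G) = -3/7 + (174*G + V)/7 = -3/7 + (V + 174*G)/7 = -3/7 + (V/7 + 174*G/7) = -3/7 + V/7 + 174*G/7)
√(m(-1, 140) + 1578) = √((-3/7 + (⅐)*(-1) + (174/7)*140) + 1578) = √((-3/7 - ⅐ + 3480) + 1578) = √(24356/7 + 1578) = √(35402/7) = √247814/7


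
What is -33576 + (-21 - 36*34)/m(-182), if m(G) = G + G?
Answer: -12220419/364 ≈ -33573.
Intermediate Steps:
m(G) = 2*G
-33576 + (-21 - 36*34)/m(-182) = -33576 + (-21 - 36*34)/((2*(-182))) = -33576 + (-21 - 1224)/(-364) = -33576 - 1245*(-1/364) = -33576 + 1245/364 = -12220419/364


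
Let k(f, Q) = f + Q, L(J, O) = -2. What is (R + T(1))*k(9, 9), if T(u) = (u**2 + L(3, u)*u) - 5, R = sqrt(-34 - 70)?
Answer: -108 + 36*I*sqrt(26) ≈ -108.0 + 183.56*I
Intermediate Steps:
k(f, Q) = Q + f
R = 2*I*sqrt(26) (R = sqrt(-104) = 2*I*sqrt(26) ≈ 10.198*I)
T(u) = -5 + u**2 - 2*u (T(u) = (u**2 - 2*u) - 5 = -5 + u**2 - 2*u)
(R + T(1))*k(9, 9) = (2*I*sqrt(26) + (-5 + 1**2 - 2*1))*(9 + 9) = (2*I*sqrt(26) + (-5 + 1 - 2))*18 = (2*I*sqrt(26) - 6)*18 = (-6 + 2*I*sqrt(26))*18 = -108 + 36*I*sqrt(26)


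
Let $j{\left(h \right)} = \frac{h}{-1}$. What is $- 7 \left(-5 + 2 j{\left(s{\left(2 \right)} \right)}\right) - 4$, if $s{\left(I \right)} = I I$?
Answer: $87$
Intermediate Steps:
$s{\left(I \right)} = I^{2}$
$j{\left(h \right)} = - h$ ($j{\left(h \right)} = h \left(-1\right) = - h$)
$- 7 \left(-5 + 2 j{\left(s{\left(2 \right)} \right)}\right) - 4 = - 7 \left(-5 + 2 \left(- 2^{2}\right)\right) - 4 = - 7 \left(-5 + 2 \left(\left(-1\right) 4\right)\right) - 4 = - 7 \left(-5 + 2 \left(-4\right)\right) - 4 = - 7 \left(-5 - 8\right) - 4 = \left(-7\right) \left(-13\right) - 4 = 91 - 4 = 87$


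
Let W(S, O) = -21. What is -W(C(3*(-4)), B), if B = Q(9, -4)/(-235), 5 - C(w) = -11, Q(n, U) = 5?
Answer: 21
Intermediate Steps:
C(w) = 16 (C(w) = 5 - 1*(-11) = 5 + 11 = 16)
B = -1/47 (B = 5/(-235) = 5*(-1/235) = -1/47 ≈ -0.021277)
-W(C(3*(-4)), B) = -1*(-21) = 21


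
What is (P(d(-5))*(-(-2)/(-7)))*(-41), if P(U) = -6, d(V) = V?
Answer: -492/7 ≈ -70.286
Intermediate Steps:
(P(d(-5))*(-(-2)/(-7)))*(-41) = -(-6)*(-2/(-7))*(-41) = -(-6)*(-2*(-⅐))*(-41) = -(-6)*2/7*(-41) = -6*(-2/7)*(-41) = (12/7)*(-41) = -492/7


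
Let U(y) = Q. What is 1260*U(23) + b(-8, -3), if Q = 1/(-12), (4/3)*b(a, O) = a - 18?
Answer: -249/2 ≈ -124.50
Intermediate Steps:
b(a, O) = -27/2 + 3*a/4 (b(a, O) = 3*(a - 18)/4 = 3*(-18 + a)/4 = -27/2 + 3*a/4)
Q = -1/12 ≈ -0.083333
U(y) = -1/12
1260*U(23) + b(-8, -3) = 1260*(-1/12) + (-27/2 + (¾)*(-8)) = -105 + (-27/2 - 6) = -105 - 39/2 = -249/2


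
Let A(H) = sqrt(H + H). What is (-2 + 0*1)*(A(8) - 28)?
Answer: 48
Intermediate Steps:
A(H) = sqrt(2)*sqrt(H) (A(H) = sqrt(2*H) = sqrt(2)*sqrt(H))
(-2 + 0*1)*(A(8) - 28) = (-2 + 0*1)*(sqrt(2)*sqrt(8) - 28) = (-2 + 0)*(sqrt(2)*(2*sqrt(2)) - 28) = -2*(4 - 28) = -2*(-24) = 48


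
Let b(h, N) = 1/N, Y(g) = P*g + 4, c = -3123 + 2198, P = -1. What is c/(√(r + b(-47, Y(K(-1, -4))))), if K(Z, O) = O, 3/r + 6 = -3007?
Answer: -1850*√367586/427 ≈ -2626.8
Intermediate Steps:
r = -3/3013 (r = 3/(-6 - 3007) = 3/(-3013) = 3*(-1/3013) = -3/3013 ≈ -0.00099568)
c = -925
Y(g) = 4 - g (Y(g) = -g + 4 = 4 - g)
c/(√(r + b(-47, Y(K(-1, -4))))) = -925/√(-3/3013 + 1/(4 - 1*(-4))) = -925/√(-3/3013 + 1/(4 + 4)) = -925/√(-3/3013 + 1/8) = -925/√(-3/3013 + ⅛) = -925*2*√367586/427 = -1850*√367586/427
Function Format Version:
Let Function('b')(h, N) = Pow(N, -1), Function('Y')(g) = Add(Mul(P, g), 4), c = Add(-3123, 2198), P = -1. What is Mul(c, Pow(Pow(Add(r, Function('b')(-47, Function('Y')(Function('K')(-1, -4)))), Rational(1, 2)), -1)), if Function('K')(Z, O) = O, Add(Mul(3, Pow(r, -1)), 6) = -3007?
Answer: Mul(Rational(-1850, 427), Pow(367586, Rational(1, 2))) ≈ -2626.8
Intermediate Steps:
r = Rational(-3, 3013) (r = Mul(3, Pow(Add(-6, -3007), -1)) = Mul(3, Pow(-3013, -1)) = Mul(3, Rational(-1, 3013)) = Rational(-3, 3013) ≈ -0.00099568)
c = -925
Function('Y')(g) = Add(4, Mul(-1, g)) (Function('Y')(g) = Add(Mul(-1, g), 4) = Add(4, Mul(-1, g)))
Mul(c, Pow(Pow(Add(r, Function('b')(-47, Function('Y')(Function('K')(-1, -4)))), Rational(1, 2)), -1)) = Mul(-925, Pow(Pow(Add(Rational(-3, 3013), Pow(Add(4, Mul(-1, -4)), -1)), Rational(1, 2)), -1)) = Mul(-925, Pow(Pow(Add(Rational(-3, 3013), Pow(Add(4, 4), -1)), Rational(1, 2)), -1)) = Mul(-925, Pow(Pow(Add(Rational(-3, 3013), Pow(8, -1)), Rational(1, 2)), -1)) = Mul(-925, Pow(Pow(Add(Rational(-3, 3013), Rational(1, 8)), Rational(1, 2)), -1)) = Mul(-925, Pow(Pow(Rational(2989, 24104), Rational(1, 2)), -1)) = Mul(-925, Pow(Mul(Rational(7, 12052), Pow(367586, Rational(1, 2))), -1)) = Mul(-925, Mul(Rational(2, 427), Pow(367586, Rational(1, 2)))) = Mul(Rational(-1850, 427), Pow(367586, Rational(1, 2)))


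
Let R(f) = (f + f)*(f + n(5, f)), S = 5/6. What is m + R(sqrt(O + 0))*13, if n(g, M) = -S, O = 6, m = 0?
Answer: 156 - 65*sqrt(6)/3 ≈ 102.93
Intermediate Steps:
S = 5/6 (S = 5*(1/6) = 5/6 ≈ 0.83333)
n(g, M) = -5/6 (n(g, M) = -1*5/6 = -5/6)
R(f) = 2*f*(-5/6 + f) (R(f) = (f + f)*(f - 5/6) = (2*f)*(-5/6 + f) = 2*f*(-5/6 + f))
m + R(sqrt(O + 0))*13 = 0 + (sqrt(6 + 0)*(-5 + 6*sqrt(6 + 0))/3)*13 = 0 + (sqrt(6)*(-5 + 6*sqrt(6))/3)*13 = 0 + 13*sqrt(6)*(-5 + 6*sqrt(6))/3 = 13*sqrt(6)*(-5 + 6*sqrt(6))/3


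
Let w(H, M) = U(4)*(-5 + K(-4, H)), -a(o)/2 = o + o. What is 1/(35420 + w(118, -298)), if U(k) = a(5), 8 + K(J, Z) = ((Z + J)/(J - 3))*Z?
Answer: 7/518800 ≈ 1.3493e-5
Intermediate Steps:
K(J, Z) = -8 + Z*(J + Z)/(-3 + J) (K(J, Z) = -8 + ((Z + J)/(J - 3))*Z = -8 + ((J + Z)/(-3 + J))*Z = -8 + Z*(J + Z)/(-3 + J))
a(o) = -4*o (a(o) = -2*(o + o) = -4*o)
U(k) = -20 (U(k) = -4*5 = -20)
w(H, M) = 260 - 80*H/7 + 20*H²/7 (w(H, M) = -20*(-5 + (24 + H² - 8*(-4) - 4*H)/(-3 - 4)) = -20*(-5 + (24 + H² + 32 - 4*H)/(-7)) = -20*(-5 - (56 + H² - 4*H)/7) = -20*(-5 + (-8 - H²/7 + 4*H/7)) = -20*(-13 - H²/7 + 4*H/7) = 260 - 80*H/7 + 20*H²/7)
1/(35420 + w(118, -298)) = 1/(35420 + (260 - 80/7*118 + (20/7)*118²)) = 1/(35420 + (260 - 9440/7 + (20/7)*13924)) = 1/(35420 + (260 - 9440/7 + 278480/7)) = 1/(35420 + 270860/7) = 1/(518800/7) = 7/518800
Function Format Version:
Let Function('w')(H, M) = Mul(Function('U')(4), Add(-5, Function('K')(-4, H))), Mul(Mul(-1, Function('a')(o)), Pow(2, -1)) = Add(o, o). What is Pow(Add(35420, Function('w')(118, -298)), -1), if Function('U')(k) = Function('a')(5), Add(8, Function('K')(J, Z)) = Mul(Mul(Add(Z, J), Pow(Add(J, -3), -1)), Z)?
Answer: Rational(7, 518800) ≈ 1.3493e-5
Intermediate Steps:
Function('K')(J, Z) = Add(-8, Mul(Z, Pow(Add(-3, J), -1), Add(J, Z))) (Function('K')(J, Z) = Add(-8, Mul(Mul(Add(Z, J), Pow(Add(J, -3), -1)), Z)) = Add(-8, Mul(Mul(Add(J, Z), Pow(Add(-3, J), -1)), Z)) = Add(-8, Mul(Mul(Pow(Add(-3, J), -1), Add(J, Z)), Z)) = Add(-8, Mul(Z, Pow(Add(-3, J), -1), Add(J, Z))))
Function('a')(o) = Mul(-4, o) (Function('a')(o) = Mul(-2, Add(o, o)) = Mul(-2, Mul(2, o)) = Mul(-4, o))
Function('U')(k) = -20 (Function('U')(k) = Mul(-4, 5) = -20)
Function('w')(H, M) = Add(260, Mul(Rational(-80, 7), H), Mul(Rational(20, 7), Pow(H, 2))) (Function('w')(H, M) = Mul(-20, Add(-5, Mul(Pow(Add(-3, -4), -1), Add(24, Pow(H, 2), Mul(-8, -4), Mul(-4, H))))) = Mul(-20, Add(-5, Mul(Pow(-7, -1), Add(24, Pow(H, 2), 32, Mul(-4, H))))) = Mul(-20, Add(-5, Mul(Rational(-1, 7), Add(56, Pow(H, 2), Mul(-4, H))))) = Mul(-20, Add(-5, Add(-8, Mul(Rational(-1, 7), Pow(H, 2)), Mul(Rational(4, 7), H)))) = Mul(-20, Add(-13, Mul(Rational(-1, 7), Pow(H, 2)), Mul(Rational(4, 7), H))) = Add(260, Mul(Rational(-80, 7), H), Mul(Rational(20, 7), Pow(H, 2))))
Pow(Add(35420, Function('w')(118, -298)), -1) = Pow(Add(35420, Add(260, Mul(Rational(-80, 7), 118), Mul(Rational(20, 7), Pow(118, 2)))), -1) = Pow(Add(35420, Add(260, Rational(-9440, 7), Mul(Rational(20, 7), 13924))), -1) = Pow(Add(35420, Add(260, Rational(-9440, 7), Rational(278480, 7))), -1) = Pow(Add(35420, Rational(270860, 7)), -1) = Pow(Rational(518800, 7), -1) = Rational(7, 518800)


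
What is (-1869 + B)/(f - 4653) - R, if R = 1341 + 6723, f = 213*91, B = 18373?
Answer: -59383108/7365 ≈ -8062.9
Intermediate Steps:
f = 19383
R = 8064
(-1869 + B)/(f - 4653) - R = (-1869 + 18373)/(19383 - 4653) - 1*8064 = 16504/14730 - 8064 = 16504*(1/14730) - 8064 = 8252/7365 - 8064 = -59383108/7365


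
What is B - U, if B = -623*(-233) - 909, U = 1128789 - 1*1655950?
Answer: 671411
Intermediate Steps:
U = -527161 (U = 1128789 - 1655950 = -527161)
B = 144250 (B = 145159 - 909 = 144250)
B - U = 144250 - 1*(-527161) = 144250 + 527161 = 671411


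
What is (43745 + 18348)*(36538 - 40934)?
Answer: -272960828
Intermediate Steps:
(43745 + 18348)*(36538 - 40934) = 62093*(-4396) = -272960828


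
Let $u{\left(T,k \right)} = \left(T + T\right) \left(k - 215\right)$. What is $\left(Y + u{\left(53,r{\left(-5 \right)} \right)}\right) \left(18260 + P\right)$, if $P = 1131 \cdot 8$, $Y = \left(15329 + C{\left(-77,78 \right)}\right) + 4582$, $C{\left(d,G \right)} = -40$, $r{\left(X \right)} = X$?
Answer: $-94185292$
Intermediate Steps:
$u{\left(T,k \right)} = 2 T \left(-215 + k\right)$
$Y = 19871$ ($Y = \left(15329 - 40\right) + 4582 = 15289 + 4582 = 19871$)
$P = 9048$
$\left(Y + u{\left(53,r{\left(-5 \right)} \right)}\right) \left(18260 + P\right) = \left(19871 + 2 \cdot 53 \left(-215 - 5\right)\right) \left(18260 + 9048\right) = \left(19871 + 2 \cdot 53 \left(-220\right)\right) 27308 = \left(19871 - 23320\right) 27308 = \left(-3449\right) 27308 = -94185292$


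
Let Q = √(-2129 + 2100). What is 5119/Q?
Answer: -5119*I*√29/29 ≈ -950.57*I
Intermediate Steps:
Q = I*√29 (Q = √(-29) = I*√29 ≈ 5.3852*I)
5119/Q = 5119/((I*√29)) = 5119*(-I*√29/29) = -5119*I*√29/29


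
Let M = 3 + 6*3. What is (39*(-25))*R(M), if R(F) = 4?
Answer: -3900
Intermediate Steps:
M = 21 (M = 3 + 18 = 21)
(39*(-25))*R(M) = (39*(-25))*4 = -975*4 = -3900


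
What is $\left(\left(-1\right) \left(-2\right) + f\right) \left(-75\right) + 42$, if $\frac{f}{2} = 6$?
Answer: $-1008$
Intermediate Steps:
$f = 12$ ($f = 2 \cdot 6 = 12$)
$\left(\left(-1\right) \left(-2\right) + f\right) \left(-75\right) + 42 = \left(\left(-1\right) \left(-2\right) + 12\right) \left(-75\right) + 42 = \left(2 + 12\right) \left(-75\right) + 42 = 14 \left(-75\right) + 42 = -1050 + 42 = -1008$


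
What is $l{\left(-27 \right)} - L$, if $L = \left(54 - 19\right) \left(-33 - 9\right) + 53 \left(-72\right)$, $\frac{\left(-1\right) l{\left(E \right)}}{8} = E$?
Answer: $5502$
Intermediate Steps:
$l{\left(E \right)} = - 8 E$
$L = -5286$ ($L = 35 \left(-42\right) - 3816 = -1470 - 3816 = -5286$)
$l{\left(-27 \right)} - L = \left(-8\right) \left(-27\right) - -5286 = 216 + 5286 = 5502$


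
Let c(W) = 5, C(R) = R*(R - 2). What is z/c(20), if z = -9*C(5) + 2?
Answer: -133/5 ≈ -26.600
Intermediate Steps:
C(R) = R*(-2 + R)
z = -133 (z = -45*(-2 + 5) + 2 = -45*3 + 2 = -9*15 + 2 = -135 + 2 = -133)
z/c(20) = -133/5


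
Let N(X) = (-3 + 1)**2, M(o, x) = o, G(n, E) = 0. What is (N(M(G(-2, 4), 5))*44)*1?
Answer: 176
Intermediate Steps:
N(X) = 4 (N(X) = (-2)**2 = 4)
(N(M(G(-2, 4), 5))*44)*1 = (4*44)*1 = 176*1 = 176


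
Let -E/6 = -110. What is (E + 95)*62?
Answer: 46810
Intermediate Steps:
E = 660 (E = -6*(-110) = 660)
(E + 95)*62 = (660 + 95)*62 = 755*62 = 46810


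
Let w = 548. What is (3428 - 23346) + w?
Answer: -19370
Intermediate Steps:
(3428 - 23346) + w = (3428 - 23346) + 548 = -19918 + 548 = -19370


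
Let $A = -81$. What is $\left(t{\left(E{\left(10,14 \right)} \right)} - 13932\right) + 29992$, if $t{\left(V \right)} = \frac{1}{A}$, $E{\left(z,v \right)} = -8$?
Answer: $\frac{1300859}{81} \approx 16060.0$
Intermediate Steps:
$t{\left(V \right)} = - \frac{1}{81}$ ($t{\left(V \right)} = \frac{1}{-81} = - \frac{1}{81}$)
$\left(t{\left(E{\left(10,14 \right)} \right)} - 13932\right) + 29992 = \left(- \frac{1}{81} - 13932\right) + 29992 = - \frac{1128493}{81} + 29992 = \frac{1300859}{81}$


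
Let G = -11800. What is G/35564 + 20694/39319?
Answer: 67999304/349585229 ≈ 0.19451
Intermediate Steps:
G/35564 + 20694/39319 = -11800/35564 + 20694/39319 = -11800*1/35564 + 20694*(1/39319) = -2950/8891 + 20694/39319 = 67999304/349585229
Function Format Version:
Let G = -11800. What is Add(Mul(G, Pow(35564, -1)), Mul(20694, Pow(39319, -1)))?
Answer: Rational(67999304, 349585229) ≈ 0.19451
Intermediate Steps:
Add(Mul(G, Pow(35564, -1)), Mul(20694, Pow(39319, -1))) = Add(Mul(-11800, Pow(35564, -1)), Mul(20694, Pow(39319, -1))) = Add(Mul(-11800, Rational(1, 35564)), Mul(20694, Rational(1, 39319))) = Add(Rational(-2950, 8891), Rational(20694, 39319)) = Rational(67999304, 349585229)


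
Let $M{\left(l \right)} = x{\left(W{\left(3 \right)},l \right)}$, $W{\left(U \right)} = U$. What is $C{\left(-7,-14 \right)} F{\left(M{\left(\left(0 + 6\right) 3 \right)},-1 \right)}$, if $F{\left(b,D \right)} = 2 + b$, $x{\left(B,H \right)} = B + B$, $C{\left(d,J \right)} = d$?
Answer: $-56$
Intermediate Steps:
$x{\left(B,H \right)} = 2 B$
$M{\left(l \right)} = 6$ ($M{\left(l \right)} = 2 \cdot 3 = 6$)
$C{\left(-7,-14 \right)} F{\left(M{\left(\left(0 + 6\right) 3 \right)},-1 \right)} = - 7 \left(2 + 6\right) = \left(-7\right) 8 = -56$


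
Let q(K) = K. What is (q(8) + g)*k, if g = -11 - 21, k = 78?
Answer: -1872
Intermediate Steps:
g = -32
(q(8) + g)*k = (8 - 32)*78 = -24*78 = -1872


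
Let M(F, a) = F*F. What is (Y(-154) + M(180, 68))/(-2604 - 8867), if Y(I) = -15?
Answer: -32385/11471 ≈ -2.8232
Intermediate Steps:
M(F, a) = F²
(Y(-154) + M(180, 68))/(-2604 - 8867) = (-15 + 180²)/(-2604 - 8867) = (-15 + 32400)/(-11471) = 32385*(-1/11471) = -32385/11471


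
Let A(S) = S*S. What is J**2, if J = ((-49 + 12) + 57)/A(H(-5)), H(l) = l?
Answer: 16/25 ≈ 0.64000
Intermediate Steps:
A(S) = S**2
J = 4/5 (J = ((-49 + 12) + 57)/((-5)**2) = (-37 + 57)/25 = 20*(1/25) = 4/5 ≈ 0.80000)
J**2 = (4/5)**2 = 16/25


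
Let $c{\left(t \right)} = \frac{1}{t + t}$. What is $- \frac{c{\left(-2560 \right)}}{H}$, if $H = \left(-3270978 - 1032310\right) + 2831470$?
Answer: $- \frac{1}{7535708160} \approx -1.327 \cdot 10^{-10}$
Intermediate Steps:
$H = -1471818$ ($H = -4303288 + 2831470 = -1471818$)
$c{\left(t \right)} = \frac{1}{2 t}$
$- \frac{c{\left(-2560 \right)}}{H} = - \frac{\frac{1}{2} \frac{1}{-2560}}{-1471818} = - \frac{\frac{1}{2} \left(- \frac{1}{2560}\right) \left(-1\right)}{1471818} = - \frac{\left(-1\right) \left(-1\right)}{5120 \cdot 1471818} = \left(-1\right) \frac{1}{7535708160} = - \frac{1}{7535708160}$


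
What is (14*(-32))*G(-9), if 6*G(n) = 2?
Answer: -448/3 ≈ -149.33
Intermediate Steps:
G(n) = ⅓ (G(n) = (⅙)*2 = ⅓)
(14*(-32))*G(-9) = (14*(-32))*(⅓) = -448*⅓ = -448/3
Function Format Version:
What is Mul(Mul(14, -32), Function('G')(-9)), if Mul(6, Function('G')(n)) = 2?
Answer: Rational(-448, 3) ≈ -149.33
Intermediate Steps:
Function('G')(n) = Rational(1, 3) (Function('G')(n) = Mul(Rational(1, 6), 2) = Rational(1, 3))
Mul(Mul(14, -32), Function('G')(-9)) = Mul(Mul(14, -32), Rational(1, 3)) = Mul(-448, Rational(1, 3)) = Rational(-448, 3)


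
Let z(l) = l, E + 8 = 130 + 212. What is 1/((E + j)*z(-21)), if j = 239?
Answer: -1/12033 ≈ -8.3105e-5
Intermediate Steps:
E = 334 (E = -8 + (130 + 212) = -8 + 342 = 334)
1/((E + j)*z(-21)) = 1/((334 + 239)*(-21)) = 1/(573*(-21)) = 1/(-12033) = -1/12033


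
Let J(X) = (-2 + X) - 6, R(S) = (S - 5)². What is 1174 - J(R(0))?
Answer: 1157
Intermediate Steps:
R(S) = (-5 + S)²
J(X) = -8 + X
1174 - J(R(0)) = 1174 - (-8 + (-5 + 0)²) = 1174 - (-8 + (-5)²) = 1174 - (-8 + 25) = 1174 - 1*17 = 1174 - 17 = 1157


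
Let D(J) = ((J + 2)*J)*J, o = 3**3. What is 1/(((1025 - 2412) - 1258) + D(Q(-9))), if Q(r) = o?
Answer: 1/18496 ≈ 5.4066e-5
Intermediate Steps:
o = 27
Q(r) = 27
D(J) = J**2*(2 + J) (D(J) = ((2 + J)*J)*J = (J*(2 + J))*J = J**2*(2 + J))
1/(((1025 - 2412) - 1258) + D(Q(-9))) = 1/(((1025 - 2412) - 1258) + 27**2*(2 + 27)) = 1/((-1387 - 1258) + 729*29) = 1/(-2645 + 21141) = 1/18496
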